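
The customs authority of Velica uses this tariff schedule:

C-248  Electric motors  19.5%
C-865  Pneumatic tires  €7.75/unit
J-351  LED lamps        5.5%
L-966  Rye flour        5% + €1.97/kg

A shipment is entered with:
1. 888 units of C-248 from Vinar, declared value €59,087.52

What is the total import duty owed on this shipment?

Line 1 (C-248, Vinar, 888 units, €59,087.52):
Base rate for C-248 is 19.5%.
Duty = €59,087.52 × 19.5% = €11,522.07.

€11,522.07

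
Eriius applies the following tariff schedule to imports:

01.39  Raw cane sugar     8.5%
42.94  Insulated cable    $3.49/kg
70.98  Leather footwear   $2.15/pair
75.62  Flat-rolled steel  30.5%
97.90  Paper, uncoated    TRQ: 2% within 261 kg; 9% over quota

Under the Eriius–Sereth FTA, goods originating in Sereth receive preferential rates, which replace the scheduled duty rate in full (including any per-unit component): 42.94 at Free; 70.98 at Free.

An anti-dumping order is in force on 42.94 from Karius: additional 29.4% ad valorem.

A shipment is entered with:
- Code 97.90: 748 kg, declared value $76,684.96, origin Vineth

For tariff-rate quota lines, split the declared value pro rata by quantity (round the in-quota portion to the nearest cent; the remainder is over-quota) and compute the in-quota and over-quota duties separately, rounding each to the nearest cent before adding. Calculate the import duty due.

$5,028.60

Line 1 (97.90, Vineth, 748 kg, $76,684.96):
Code 97.90 is under a tariff-rate quota (threshold 261 kg). In-quota: 261 kg at 2%; over-quota: 487 kg at 9%.
Pro-rata value split: in-quota = $76,684.96 × 261/748 = $26,757.72; over-quota = $76,684.96 − $26,757.72 = $49,927.24.
In-quota duty = $26,757.72 × 2% = $535.15. Over-quota duty = $49,927.24 × 9% = $4,493.45.
Line duty = $535.15 + $4,493.45 = $5,028.60.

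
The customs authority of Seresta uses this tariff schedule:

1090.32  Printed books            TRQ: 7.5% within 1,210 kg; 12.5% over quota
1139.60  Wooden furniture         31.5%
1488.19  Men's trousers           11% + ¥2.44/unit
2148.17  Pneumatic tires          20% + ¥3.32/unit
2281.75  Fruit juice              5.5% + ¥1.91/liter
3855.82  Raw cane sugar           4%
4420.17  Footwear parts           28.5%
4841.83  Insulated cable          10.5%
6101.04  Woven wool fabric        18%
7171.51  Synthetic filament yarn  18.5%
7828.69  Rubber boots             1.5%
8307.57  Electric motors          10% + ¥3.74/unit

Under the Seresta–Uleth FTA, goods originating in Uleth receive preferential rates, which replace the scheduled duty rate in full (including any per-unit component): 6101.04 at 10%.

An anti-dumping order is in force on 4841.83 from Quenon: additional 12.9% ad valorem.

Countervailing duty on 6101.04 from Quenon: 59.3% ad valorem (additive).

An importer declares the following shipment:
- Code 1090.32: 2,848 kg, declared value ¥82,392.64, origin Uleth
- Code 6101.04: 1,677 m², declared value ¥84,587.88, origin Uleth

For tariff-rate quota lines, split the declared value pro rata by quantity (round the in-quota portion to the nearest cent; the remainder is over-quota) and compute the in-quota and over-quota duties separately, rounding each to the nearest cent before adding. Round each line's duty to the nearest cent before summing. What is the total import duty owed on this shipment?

Line 1 (1090.32, Uleth, 2,848 kg, ¥82,392.64):
Code 1090.32 is under a tariff-rate quota (threshold 1,210 kg). In-quota: 1,210 kg at 7.5%; over-quota: 1,638 kg at 12.5%.
Pro-rata value split: in-quota = ¥82,392.64 × 1,210/2,848 = ¥35,005.30; over-quota = ¥82,392.64 − ¥35,005.30 = ¥47,387.34.
In-quota duty = ¥35,005.30 × 7.5% = ¥2,625.40. Over-quota duty = ¥47,387.34 × 12.5% = ¥5,923.42.
Line duty = ¥2,625.40 + ¥5,923.42 = ¥8,548.82.
Line 2 (6101.04, Uleth, 1,677 m², ¥84,587.88):
Base rate for 6101.04 is 18%.
Origin Uleth qualifies under the Seresta–Uleth agreement and 6101.04 is covered: preferential rate 10% applies instead.
The additional-duty order on 6101.04 targets Quenon, not Uleth; it does not apply.
Duty = ¥84,587.88 × 10% = ¥8,458.79.
Total = ¥8,548.82 + ¥8,458.79 = ¥17,007.61.

¥17,007.61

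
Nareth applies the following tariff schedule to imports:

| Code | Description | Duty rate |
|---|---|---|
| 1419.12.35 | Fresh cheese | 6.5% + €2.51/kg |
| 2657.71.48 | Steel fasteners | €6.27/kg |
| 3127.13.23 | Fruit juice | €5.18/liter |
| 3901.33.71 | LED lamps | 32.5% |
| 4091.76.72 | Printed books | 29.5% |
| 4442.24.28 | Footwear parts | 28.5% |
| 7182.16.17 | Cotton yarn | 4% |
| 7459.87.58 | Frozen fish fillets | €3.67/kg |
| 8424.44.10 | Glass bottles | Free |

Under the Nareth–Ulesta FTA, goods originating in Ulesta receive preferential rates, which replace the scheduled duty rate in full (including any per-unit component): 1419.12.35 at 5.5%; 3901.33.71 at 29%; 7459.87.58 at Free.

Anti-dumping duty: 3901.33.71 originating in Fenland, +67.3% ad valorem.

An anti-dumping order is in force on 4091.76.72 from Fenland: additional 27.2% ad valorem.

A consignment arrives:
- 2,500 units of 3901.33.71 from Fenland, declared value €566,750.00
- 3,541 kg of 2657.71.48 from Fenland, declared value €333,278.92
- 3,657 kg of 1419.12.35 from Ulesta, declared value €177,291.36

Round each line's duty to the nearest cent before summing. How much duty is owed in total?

Line 1 (3901.33.71, Fenland, 2,500 units, €566,750.00):
Base rate for 3901.33.71 is 32.5%.
3901.33.71 has an FTA preferential rate, but origin Fenland is not Ulesta; base rate stands.
Additional duty on 3901.33.71 from Fenland: +67.3%. Applied ad valorem rate: 32.5% + 67.3% = 99.8%.
Duty = €566,750.00 × 99.8% = €565,616.50.
Line 2 (2657.71.48, Fenland, 3,541 kg, €333,278.92):
Base rate for 2657.71.48 is €6.27/kg.
Duty = 3,541 × €6.27 = €22,202.07.
Line 3 (1419.12.35, Ulesta, 3,657 kg, €177,291.36):
Base rate for 1419.12.35 is 6.5% + €2.51/kg.
Origin Ulesta qualifies under the Nareth–Ulesta agreement and 1419.12.35 is covered: preferential rate 5.5% applies instead.
Duty = €177,291.36 × 5.5% = €9,751.02.
Total = €565,616.50 + €22,202.07 + €9,751.02 = €597,569.59.

€597,569.59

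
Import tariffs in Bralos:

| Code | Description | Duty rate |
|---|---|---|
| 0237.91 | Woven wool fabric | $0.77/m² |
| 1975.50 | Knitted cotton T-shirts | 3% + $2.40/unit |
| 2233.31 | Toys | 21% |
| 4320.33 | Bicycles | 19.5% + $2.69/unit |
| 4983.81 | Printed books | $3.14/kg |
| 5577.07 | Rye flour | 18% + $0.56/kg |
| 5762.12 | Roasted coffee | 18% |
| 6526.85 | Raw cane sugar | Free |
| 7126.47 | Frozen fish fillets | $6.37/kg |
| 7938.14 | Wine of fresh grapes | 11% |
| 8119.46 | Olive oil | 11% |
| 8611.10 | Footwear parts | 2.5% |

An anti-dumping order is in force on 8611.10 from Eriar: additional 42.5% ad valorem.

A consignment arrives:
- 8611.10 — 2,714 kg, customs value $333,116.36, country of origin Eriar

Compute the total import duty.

Line 1 (8611.10, Eriar, 2,714 kg, $333,116.36):
Base rate for 8611.10 is 2.5%.
Additional duty on 8611.10 from Eriar: +42.5%. Applied ad valorem rate: 2.5% + 42.5% = 45%.
Duty = $333,116.36 × 45% = $149,902.36.

$149,902.36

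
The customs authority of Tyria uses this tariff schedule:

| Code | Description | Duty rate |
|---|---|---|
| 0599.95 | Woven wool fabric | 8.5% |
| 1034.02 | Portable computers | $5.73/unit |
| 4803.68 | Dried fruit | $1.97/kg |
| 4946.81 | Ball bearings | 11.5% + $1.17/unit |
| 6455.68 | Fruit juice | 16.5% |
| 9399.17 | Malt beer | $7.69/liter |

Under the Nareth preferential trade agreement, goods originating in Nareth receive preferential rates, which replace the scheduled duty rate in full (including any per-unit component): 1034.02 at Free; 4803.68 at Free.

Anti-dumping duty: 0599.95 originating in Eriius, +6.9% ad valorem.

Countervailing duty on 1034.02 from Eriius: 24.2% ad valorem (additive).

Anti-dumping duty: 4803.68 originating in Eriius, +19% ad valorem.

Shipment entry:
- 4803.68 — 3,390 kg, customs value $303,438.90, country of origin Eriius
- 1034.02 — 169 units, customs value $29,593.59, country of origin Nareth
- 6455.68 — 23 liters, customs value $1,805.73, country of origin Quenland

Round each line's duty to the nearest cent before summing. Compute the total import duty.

Line 1 (4803.68, Eriius, 3,390 kg, $303,438.90):
Base rate for 4803.68 is $1.97/kg.
4803.68 has an FTA preferential rate, but origin Eriius is not Nareth; base rate stands.
Additional duty on 4803.68 from Eriius: +19% ad valorem. Applied ad valorem rate = 19%.
Duty = $303,438.90 × 19% + 3,390 × $1.97 = $64,331.69.
Line 2 (1034.02, Nareth, 169 units, $29,593.59):
Base rate for 1034.02 is $5.73/unit.
Origin Nareth qualifies under the Tyria–Nareth agreement and 1034.02 is covered: preferential rate Free applies instead.
The additional-duty order on 1034.02 targets Eriius, not Nareth; it does not apply.
Duty = $29,593.59 × 0% = $0.00.
Line 3 (6455.68, Quenland, 23 liters, $1,805.73):
Base rate for 6455.68 is 16.5%.
Duty = $1,805.73 × 16.5% = $297.95.
Total = $64,331.69 + $0.00 + $297.95 = $64,629.64.

$64,629.64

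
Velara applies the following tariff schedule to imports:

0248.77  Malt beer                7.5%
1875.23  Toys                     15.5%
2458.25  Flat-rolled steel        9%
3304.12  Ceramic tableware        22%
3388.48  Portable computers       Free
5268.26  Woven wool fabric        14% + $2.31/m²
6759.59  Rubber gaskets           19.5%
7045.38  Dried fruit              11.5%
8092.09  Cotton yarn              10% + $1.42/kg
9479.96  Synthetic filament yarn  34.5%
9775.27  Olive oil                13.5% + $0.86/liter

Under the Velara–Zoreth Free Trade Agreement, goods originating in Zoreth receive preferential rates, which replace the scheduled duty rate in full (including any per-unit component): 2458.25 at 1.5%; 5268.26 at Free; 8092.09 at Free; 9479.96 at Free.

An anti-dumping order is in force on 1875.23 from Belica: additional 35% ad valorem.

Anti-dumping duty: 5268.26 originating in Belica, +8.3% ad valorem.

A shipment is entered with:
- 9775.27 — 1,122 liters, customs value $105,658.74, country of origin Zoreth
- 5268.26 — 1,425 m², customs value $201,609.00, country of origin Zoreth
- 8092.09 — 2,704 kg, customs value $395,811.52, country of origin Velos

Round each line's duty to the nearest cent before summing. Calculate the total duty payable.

$58,649.68

Line 1 (9775.27, Zoreth, 1,122 liters, $105,658.74):
Base rate for 9775.27 is 13.5% + $0.86/liter.
Origin Zoreth is the FTA partner but 9775.27 is not on the preference list; base rate stands.
Duty = $105,658.74 × 13.5% + 1,122 × $0.86 = $15,228.85.
Line 2 (5268.26, Zoreth, 1,425 m², $201,609.00):
Base rate for 5268.26 is 14% + $2.31/m².
Origin Zoreth qualifies under the Velara–Zoreth agreement and 5268.26 is covered: preferential rate Free applies instead.
The additional-duty order on 5268.26 targets Belica, not Zoreth; it does not apply.
Duty = $201,609.00 × 0% = $0.00.
Line 3 (8092.09, Velos, 2,704 kg, $395,811.52):
Base rate for 8092.09 is 10% + $1.42/kg.
8092.09 has an FTA preferential rate, but origin Velos is not Zoreth; base rate stands.
Duty = $395,811.52 × 10% + 2,704 × $1.42 = $43,420.83.
Total = $15,228.85 + $0.00 + $43,420.83 = $58,649.68.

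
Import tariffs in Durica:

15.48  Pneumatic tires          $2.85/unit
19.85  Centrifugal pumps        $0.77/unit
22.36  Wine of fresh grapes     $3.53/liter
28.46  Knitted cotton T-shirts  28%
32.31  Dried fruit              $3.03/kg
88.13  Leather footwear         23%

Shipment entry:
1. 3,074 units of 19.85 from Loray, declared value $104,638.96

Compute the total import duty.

Line 1 (19.85, Loray, 3,074 units, $104,638.96):
Base rate for 19.85 is $0.77/unit.
Duty = 3,074 × $0.77 = $2,366.98.

$2,366.98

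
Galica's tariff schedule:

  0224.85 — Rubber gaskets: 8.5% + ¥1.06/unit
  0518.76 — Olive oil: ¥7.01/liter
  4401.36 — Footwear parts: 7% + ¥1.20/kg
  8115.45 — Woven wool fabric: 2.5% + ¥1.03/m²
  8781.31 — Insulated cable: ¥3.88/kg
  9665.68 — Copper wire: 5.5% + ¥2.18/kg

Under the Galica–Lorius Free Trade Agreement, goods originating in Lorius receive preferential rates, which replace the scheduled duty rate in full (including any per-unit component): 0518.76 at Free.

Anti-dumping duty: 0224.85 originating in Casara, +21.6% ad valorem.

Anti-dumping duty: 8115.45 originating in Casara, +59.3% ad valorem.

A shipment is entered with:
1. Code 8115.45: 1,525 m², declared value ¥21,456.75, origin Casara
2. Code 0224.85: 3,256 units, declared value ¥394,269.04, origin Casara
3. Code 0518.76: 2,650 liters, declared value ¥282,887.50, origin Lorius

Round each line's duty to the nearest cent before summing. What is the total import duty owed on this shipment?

¥136,957.36

Line 1 (8115.45, Casara, 1,525 m², ¥21,456.75):
Base rate for 8115.45 is 2.5% + ¥1.03/m².
Additional duty on 8115.45 from Casara: +59.3%. Applied ad valorem rate: 2.5% + 59.3% = 61.8%.
Duty = ¥21,456.75 × 61.8% + 1,525 × ¥1.03 = ¥14,831.02.
Line 2 (0224.85, Casara, 3,256 units, ¥394,269.04):
Base rate for 0224.85 is 8.5% + ¥1.06/unit.
Additional duty on 0224.85 from Casara: +21.6%. Applied ad valorem rate: 8.5% + 21.6% = 30.1%.
Duty = ¥394,269.04 × 30.1% + 3,256 × ¥1.06 = ¥122,126.34.
Line 3 (0518.76, Lorius, 2,650 liters, ¥282,887.50):
Base rate for 0518.76 is ¥7.01/liter.
Origin Lorius qualifies under the Galica–Lorius agreement and 0518.76 is covered: preferential rate Free applies instead.
Duty = ¥282,887.50 × 0% = ¥0.00.
Total = ¥14,831.02 + ¥122,126.34 + ¥0.00 = ¥136,957.36.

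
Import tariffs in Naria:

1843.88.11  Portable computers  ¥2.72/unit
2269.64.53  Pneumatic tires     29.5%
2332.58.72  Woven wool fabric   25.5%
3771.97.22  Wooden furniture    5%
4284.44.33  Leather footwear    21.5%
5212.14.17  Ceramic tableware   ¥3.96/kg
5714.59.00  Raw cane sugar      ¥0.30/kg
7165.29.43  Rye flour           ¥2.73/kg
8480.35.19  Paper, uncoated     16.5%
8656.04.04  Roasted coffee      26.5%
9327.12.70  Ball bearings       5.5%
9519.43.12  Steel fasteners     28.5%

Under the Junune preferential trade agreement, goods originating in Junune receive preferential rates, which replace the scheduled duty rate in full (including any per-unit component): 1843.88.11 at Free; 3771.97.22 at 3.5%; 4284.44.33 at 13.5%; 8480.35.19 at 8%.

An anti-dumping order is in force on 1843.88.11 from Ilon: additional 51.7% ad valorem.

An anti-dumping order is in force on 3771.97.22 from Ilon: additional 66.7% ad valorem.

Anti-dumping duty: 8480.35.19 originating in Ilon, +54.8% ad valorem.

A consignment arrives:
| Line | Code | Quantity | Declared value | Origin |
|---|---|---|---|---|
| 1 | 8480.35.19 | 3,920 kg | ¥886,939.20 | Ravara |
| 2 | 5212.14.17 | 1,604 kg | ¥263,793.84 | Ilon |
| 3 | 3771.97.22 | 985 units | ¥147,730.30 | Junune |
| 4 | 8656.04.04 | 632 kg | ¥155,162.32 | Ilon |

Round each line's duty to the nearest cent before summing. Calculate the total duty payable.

Line 1 (8480.35.19, Ravara, 3,920 kg, ¥886,939.20):
Base rate for 8480.35.19 is 16.5%.
8480.35.19 has an FTA preferential rate, but origin Ravara is not Junune; base rate stands.
The additional-duty order on 8480.35.19 targets Ilon, not Ravara; it does not apply.
Duty = ¥886,939.20 × 16.5% = ¥146,344.97.
Line 2 (5212.14.17, Ilon, 1,604 kg, ¥263,793.84):
Base rate for 5212.14.17 is ¥3.96/kg.
Duty = 1,604 × ¥3.96 = ¥6,351.84.
Line 3 (3771.97.22, Junune, 985 units, ¥147,730.30):
Base rate for 3771.97.22 is 5%.
Origin Junune qualifies under the Naria–Junune agreement and 3771.97.22 is covered: preferential rate 3.5% applies instead.
The additional-duty order on 3771.97.22 targets Ilon, not Junune; it does not apply.
Duty = ¥147,730.30 × 3.5% = ¥5,170.56.
Line 4 (8656.04.04, Ilon, 632 kg, ¥155,162.32):
Base rate for 8656.04.04 is 26.5%.
Duty = ¥155,162.32 × 26.5% = ¥41,118.01.
Total = ¥146,344.97 + ¥6,351.84 + ¥5,170.56 + ¥41,118.01 = ¥198,985.38.

¥198,985.38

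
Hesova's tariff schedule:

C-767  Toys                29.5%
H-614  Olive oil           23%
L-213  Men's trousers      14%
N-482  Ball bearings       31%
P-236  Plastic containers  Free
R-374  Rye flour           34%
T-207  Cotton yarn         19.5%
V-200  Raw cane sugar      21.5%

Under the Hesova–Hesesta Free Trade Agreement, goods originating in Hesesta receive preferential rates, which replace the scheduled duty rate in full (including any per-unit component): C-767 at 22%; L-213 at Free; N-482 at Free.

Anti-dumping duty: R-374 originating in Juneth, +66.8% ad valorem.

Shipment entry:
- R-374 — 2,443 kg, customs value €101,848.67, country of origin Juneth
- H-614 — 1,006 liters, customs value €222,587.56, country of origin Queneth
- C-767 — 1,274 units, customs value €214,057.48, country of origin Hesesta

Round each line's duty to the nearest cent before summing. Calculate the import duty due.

Line 1 (R-374, Juneth, 2,443 kg, €101,848.67):
Base rate for R-374 is 34%.
Additional duty on R-374 from Juneth: +66.8%. Applied ad valorem rate: 34% + 66.8% = 100.8%.
Duty = €101,848.67 × 100.8% = €102,663.46.
Line 2 (H-614, Queneth, 1,006 liters, €222,587.56):
Base rate for H-614 is 23%.
Duty = €222,587.56 × 23% = €51,195.14.
Line 3 (C-767, Hesesta, 1,274 units, €214,057.48):
Base rate for C-767 is 29.5%.
Origin Hesesta qualifies under the Hesova–Hesesta agreement and C-767 is covered: preferential rate 22% applies instead.
Duty = €214,057.48 × 22% = €47,092.65.
Total = €102,663.46 + €51,195.14 + €47,092.65 = €200,951.25.

€200,951.25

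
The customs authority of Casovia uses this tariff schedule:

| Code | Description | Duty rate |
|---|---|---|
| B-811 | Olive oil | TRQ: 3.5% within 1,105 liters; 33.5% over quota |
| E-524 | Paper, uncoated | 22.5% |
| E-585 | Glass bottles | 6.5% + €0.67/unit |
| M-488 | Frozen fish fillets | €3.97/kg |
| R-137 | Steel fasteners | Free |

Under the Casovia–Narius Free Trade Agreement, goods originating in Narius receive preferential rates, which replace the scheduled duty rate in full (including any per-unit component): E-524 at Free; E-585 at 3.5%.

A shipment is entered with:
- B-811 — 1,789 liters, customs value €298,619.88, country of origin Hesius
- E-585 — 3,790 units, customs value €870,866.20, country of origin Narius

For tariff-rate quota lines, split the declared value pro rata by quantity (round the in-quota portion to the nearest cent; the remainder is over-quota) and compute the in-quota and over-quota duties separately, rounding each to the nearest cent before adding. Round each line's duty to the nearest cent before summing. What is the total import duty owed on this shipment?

Line 1 (B-811, Hesius, 1,789 liters, €298,619.88):
Code B-811 is under a tariff-rate quota (threshold 1,105 liters). In-quota: 1,105 liters at 3.5%; over-quota: 684 liters at 33.5%.
Pro-rata value split: in-quota = €298,619.88 × 1,105/1,789 = €184,446.60; over-quota = €298,619.88 − €184,446.60 = €114,173.28.
In-quota duty = €184,446.60 × 3.5% = €6,455.63. Over-quota duty = €114,173.28 × 33.5% = €38,248.05.
Line duty = €6,455.63 + €38,248.05 = €44,703.68.
Line 2 (E-585, Narius, 3,790 units, €870,866.20):
Base rate for E-585 is 6.5% + €0.67/unit.
Origin Narius qualifies under the Casovia–Narius agreement and E-585 is covered: preferential rate 3.5% applies instead.
Duty = €870,866.20 × 3.5% = €30,480.32.
Total = €44,703.68 + €30,480.32 = €75,184.00.

€75,184.00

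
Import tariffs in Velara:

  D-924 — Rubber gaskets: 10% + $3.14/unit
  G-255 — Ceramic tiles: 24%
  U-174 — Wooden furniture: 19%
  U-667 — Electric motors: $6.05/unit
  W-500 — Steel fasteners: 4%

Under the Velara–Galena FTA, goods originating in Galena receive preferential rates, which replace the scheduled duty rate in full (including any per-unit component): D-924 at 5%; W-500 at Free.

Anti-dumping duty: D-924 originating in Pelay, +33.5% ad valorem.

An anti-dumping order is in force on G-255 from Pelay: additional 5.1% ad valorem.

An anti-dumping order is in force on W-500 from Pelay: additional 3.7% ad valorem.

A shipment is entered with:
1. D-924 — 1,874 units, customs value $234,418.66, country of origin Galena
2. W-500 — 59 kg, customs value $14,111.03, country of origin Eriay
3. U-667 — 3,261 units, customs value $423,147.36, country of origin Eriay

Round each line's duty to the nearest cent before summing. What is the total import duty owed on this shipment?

Line 1 (D-924, Galena, 1,874 units, $234,418.66):
Base rate for D-924 is 10% + $3.14/unit.
Origin Galena qualifies under the Velara–Galena agreement and D-924 is covered: preferential rate 5% applies instead.
The additional-duty order on D-924 targets Pelay, not Galena; it does not apply.
Duty = $234,418.66 × 5% = $11,720.93.
Line 2 (W-500, Eriay, 59 kg, $14,111.03):
Base rate for W-500 is 4%.
W-500 has an FTA preferential rate, but origin Eriay is not Galena; base rate stands.
The additional-duty order on W-500 targets Pelay, not Eriay; it does not apply.
Duty = $14,111.03 × 4% = $564.44.
Line 3 (U-667, Eriay, 3,261 units, $423,147.36):
Base rate for U-667 is $6.05/unit.
Duty = 3,261 × $6.05 = $19,729.05.
Total = $11,720.93 + $564.44 + $19,729.05 = $32,014.42.

$32,014.42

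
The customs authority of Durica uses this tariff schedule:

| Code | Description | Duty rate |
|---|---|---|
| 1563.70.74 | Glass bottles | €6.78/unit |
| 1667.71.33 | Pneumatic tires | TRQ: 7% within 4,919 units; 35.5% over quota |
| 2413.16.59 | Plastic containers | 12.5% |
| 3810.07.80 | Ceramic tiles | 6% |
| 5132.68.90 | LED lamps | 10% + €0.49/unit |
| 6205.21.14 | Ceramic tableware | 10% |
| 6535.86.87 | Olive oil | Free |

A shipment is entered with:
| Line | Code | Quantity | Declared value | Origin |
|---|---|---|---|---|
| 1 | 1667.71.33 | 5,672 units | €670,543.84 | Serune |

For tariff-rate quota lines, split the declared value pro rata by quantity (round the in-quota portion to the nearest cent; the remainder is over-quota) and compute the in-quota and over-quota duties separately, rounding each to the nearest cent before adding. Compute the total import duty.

€72,308.67

Line 1 (1667.71.33, Serune, 5,672 units, €670,543.84):
Code 1667.71.33 is under a tariff-rate quota (threshold 4,919 units). In-quota: 4,919 units at 7%; over-quota: 753 units at 35.5%.
Pro-rata value split: in-quota = €670,543.84 × 4,919/5,672 = €581,524.18; over-quota = €670,543.84 − €581,524.18 = €89,019.66.
In-quota duty = €581,524.18 × 7% = €40,706.69. Over-quota duty = €89,019.66 × 35.5% = €31,601.98.
Line duty = €40,706.69 + €31,601.98 = €72,308.67.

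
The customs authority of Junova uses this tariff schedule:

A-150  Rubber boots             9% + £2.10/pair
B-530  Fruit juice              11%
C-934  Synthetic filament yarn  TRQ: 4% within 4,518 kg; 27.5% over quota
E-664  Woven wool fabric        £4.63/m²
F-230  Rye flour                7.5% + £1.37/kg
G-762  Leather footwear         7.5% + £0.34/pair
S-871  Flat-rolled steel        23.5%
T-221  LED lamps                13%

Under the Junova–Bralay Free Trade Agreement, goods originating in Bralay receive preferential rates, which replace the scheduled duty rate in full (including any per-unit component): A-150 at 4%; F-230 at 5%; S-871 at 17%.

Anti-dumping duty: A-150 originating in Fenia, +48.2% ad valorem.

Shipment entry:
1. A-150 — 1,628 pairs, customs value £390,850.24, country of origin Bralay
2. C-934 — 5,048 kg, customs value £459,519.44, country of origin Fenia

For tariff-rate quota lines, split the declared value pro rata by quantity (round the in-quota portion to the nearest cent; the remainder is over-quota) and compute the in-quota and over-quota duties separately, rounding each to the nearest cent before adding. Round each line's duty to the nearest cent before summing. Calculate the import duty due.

£45,352.57

Line 1 (A-150, Bralay, 1,628 pairs, £390,850.24):
Base rate for A-150 is 9% + £2.10/pair.
Origin Bralay qualifies under the Junova–Bralay agreement and A-150 is covered: preferential rate 4% applies instead.
The additional-duty order on A-150 targets Fenia, not Bralay; it does not apply.
Duty = £390,850.24 × 4% = £15,634.01.
Line 2 (C-934, Fenia, 5,048 kg, £459,519.44):
Code C-934 is under a tariff-rate quota (threshold 4,518 kg). In-quota: 4,518 kg at 4%; over-quota: 530 kg at 27.5%.
Pro-rata value split: in-quota = £459,519.44 × 4,518/5,048 = £411,273.54; over-quota = £459,519.44 − £411,273.54 = £48,245.90.
In-quota duty = £411,273.54 × 4% = £16,450.94. Over-quota duty = £48,245.90 × 27.5% = £13,267.62.
Line duty = £16,450.94 + £13,267.62 = £29,718.56.
Total = £15,634.01 + £29,718.56 = £45,352.57.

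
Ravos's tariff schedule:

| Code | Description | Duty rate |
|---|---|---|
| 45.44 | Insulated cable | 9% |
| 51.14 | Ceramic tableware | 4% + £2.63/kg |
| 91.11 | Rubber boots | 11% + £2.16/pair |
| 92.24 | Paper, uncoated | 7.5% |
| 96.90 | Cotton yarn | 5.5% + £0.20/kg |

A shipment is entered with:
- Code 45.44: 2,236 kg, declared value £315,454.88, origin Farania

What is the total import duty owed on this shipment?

Line 1 (45.44, Farania, 2,236 kg, £315,454.88):
Base rate for 45.44 is 9%.
Duty = £315,454.88 × 9% = £28,390.94.

£28,390.94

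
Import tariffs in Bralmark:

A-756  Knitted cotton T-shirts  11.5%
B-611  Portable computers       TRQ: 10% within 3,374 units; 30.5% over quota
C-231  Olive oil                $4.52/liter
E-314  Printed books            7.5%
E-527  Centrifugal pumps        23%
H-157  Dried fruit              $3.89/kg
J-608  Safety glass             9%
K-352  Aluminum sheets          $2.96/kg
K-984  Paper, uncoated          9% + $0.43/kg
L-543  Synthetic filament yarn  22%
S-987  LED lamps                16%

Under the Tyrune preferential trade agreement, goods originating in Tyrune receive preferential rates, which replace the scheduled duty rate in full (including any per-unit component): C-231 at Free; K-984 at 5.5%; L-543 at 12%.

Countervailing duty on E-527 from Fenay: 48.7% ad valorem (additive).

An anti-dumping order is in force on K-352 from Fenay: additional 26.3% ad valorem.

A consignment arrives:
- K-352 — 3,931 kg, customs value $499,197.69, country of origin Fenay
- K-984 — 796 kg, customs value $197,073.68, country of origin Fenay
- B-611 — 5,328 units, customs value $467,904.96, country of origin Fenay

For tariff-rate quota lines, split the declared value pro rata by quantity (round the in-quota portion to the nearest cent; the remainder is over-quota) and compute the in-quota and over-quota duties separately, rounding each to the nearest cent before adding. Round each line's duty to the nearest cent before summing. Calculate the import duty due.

$242,972.22

Line 1 (K-352, Fenay, 3,931 kg, $499,197.69):
Base rate for K-352 is $2.96/kg.
Additional duty on K-352 from Fenay: +26.3% ad valorem. Applied ad valorem rate = 26.3%.
Duty = $499,197.69 × 26.3% + 3,931 × $2.96 = $142,924.75.
Line 2 (K-984, Fenay, 796 kg, $197,073.68):
Base rate for K-984 is 9% + $0.43/kg.
K-984 has an FTA preferential rate, but origin Fenay is not Tyrune; base rate stands.
Duty = $197,073.68 × 9% + 796 × $0.43 = $18,078.91.
Line 3 (B-611, Fenay, 5,328 units, $467,904.96):
Code B-611 is under a tariff-rate quota (threshold 3,374 units). In-quota: 3,374 units at 10%; over-quota: 1,954 units at 30.5%.
Pro-rata value split: in-quota = $467,904.96 × 3,374/5,328 = $296,304.68; over-quota = $467,904.96 − $296,304.68 = $171,600.28.
In-quota duty = $296,304.68 × 10% = $29,630.47. Over-quota duty = $171,600.28 × 30.5% = $52,338.09.
Line duty = $29,630.47 + $52,338.09 = $81,968.56.
Total = $142,924.75 + $18,078.91 + $81,968.56 = $242,972.22.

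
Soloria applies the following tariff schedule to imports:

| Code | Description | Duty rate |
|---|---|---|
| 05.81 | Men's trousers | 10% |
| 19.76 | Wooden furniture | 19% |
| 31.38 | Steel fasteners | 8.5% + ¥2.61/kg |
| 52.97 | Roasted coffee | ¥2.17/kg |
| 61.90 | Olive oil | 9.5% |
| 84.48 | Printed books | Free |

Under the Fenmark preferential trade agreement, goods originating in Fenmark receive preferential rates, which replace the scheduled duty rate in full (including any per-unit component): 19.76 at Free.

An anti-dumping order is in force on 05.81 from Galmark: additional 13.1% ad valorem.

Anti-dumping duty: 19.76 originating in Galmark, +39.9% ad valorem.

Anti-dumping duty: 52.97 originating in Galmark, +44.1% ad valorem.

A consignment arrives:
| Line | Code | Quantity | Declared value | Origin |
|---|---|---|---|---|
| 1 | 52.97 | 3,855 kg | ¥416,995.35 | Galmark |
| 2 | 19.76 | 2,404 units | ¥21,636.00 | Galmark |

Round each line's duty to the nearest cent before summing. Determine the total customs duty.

¥205,003.90

Line 1 (52.97, Galmark, 3,855 kg, ¥416,995.35):
Base rate for 52.97 is ¥2.17/kg.
Additional duty on 52.97 from Galmark: +44.1% ad valorem. Applied ad valorem rate = 44.1%.
Duty = ¥416,995.35 × 44.1% + 3,855 × ¥2.17 = ¥192,260.30.
Line 2 (19.76, Galmark, 2,404 units, ¥21,636.00):
Base rate for 19.76 is 19%.
19.76 has an FTA preferential rate, but origin Galmark is not Fenmark; base rate stands.
Additional duty on 19.76 from Galmark: +39.9%. Applied ad valorem rate: 19% + 39.9% = 58.9%.
Duty = ¥21,636.00 × 58.9% = ¥12,743.60.
Total = ¥192,260.30 + ¥12,743.60 = ¥205,003.90.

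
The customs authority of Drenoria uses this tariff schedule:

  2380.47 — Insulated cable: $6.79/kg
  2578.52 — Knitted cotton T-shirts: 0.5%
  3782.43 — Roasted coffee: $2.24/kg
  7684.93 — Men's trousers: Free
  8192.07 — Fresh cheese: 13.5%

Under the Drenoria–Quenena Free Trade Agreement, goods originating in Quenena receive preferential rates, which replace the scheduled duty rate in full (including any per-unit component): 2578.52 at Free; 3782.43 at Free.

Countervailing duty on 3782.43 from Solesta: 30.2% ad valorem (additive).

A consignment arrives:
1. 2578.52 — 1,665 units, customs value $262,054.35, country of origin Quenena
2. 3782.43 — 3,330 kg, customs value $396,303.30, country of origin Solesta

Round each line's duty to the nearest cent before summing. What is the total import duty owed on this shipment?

Line 1 (2578.52, Quenena, 1,665 units, $262,054.35):
Base rate for 2578.52 is 0.5%.
Origin Quenena qualifies under the Drenoria–Quenena agreement and 2578.52 is covered: preferential rate Free applies instead.
Duty = $262,054.35 × 0% = $0.00.
Line 2 (3782.43, Solesta, 3,330 kg, $396,303.30):
Base rate for 3782.43 is $2.24/kg.
3782.43 has an FTA preferential rate, but origin Solesta is not Quenena; base rate stands.
Additional duty on 3782.43 from Solesta: +30.2% ad valorem. Applied ad valorem rate = 30.2%.
Duty = $396,303.30 × 30.2% + 3,330 × $2.24 = $127,142.80.
Total = $0.00 + $127,142.80 = $127,142.80.

$127,142.80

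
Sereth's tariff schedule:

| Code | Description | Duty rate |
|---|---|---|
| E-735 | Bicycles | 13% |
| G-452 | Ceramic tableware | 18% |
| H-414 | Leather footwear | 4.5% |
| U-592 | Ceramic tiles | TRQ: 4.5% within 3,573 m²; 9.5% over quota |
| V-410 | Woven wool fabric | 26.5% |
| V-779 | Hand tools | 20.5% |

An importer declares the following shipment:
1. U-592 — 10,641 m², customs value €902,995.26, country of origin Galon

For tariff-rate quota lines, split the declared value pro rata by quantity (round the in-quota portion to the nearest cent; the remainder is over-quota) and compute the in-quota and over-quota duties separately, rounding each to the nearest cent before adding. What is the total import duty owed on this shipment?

Line 1 (U-592, Galon, 10,641 m², €902,995.26):
Code U-592 is under a tariff-rate quota (threshold 3,573 m²). In-quota: 3,573 m² at 4.5%; over-quota: 7,068 m² at 9.5%.
Pro-rata value split: in-quota = €902,995.26 × 3,573/10,641 = €303,204.78; over-quota = €902,995.26 − €303,204.78 = €599,790.48.
In-quota duty = €303,204.78 × 4.5% = €13,644.22. Over-quota duty = €599,790.48 × 9.5% = €56,980.10.
Line duty = €13,644.22 + €56,980.10 = €70,624.32.

€70,624.32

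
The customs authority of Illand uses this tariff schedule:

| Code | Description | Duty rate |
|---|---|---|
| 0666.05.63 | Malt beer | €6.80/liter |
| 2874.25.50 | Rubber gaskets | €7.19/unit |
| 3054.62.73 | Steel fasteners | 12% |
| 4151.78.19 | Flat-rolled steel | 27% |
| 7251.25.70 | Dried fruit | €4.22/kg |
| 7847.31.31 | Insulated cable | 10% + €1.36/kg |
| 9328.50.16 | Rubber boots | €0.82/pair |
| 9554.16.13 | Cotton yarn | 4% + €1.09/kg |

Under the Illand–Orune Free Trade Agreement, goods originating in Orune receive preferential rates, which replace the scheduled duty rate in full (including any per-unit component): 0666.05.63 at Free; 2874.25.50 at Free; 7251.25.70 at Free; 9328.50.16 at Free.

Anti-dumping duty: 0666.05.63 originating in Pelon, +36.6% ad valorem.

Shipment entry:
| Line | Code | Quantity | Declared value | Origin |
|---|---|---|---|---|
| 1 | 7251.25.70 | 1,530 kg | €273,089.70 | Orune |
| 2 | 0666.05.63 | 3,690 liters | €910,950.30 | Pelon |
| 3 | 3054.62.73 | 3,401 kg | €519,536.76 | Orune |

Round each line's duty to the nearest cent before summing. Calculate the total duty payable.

€420,844.22

Line 1 (7251.25.70, Orune, 1,530 kg, €273,089.70):
Base rate for 7251.25.70 is €4.22/kg.
Origin Orune qualifies under the Illand–Orune agreement and 7251.25.70 is covered: preferential rate Free applies instead.
Duty = €273,089.70 × 0% = €0.00.
Line 2 (0666.05.63, Pelon, 3,690 liters, €910,950.30):
Base rate for 0666.05.63 is €6.80/liter.
0666.05.63 has an FTA preferential rate, but origin Pelon is not Orune; base rate stands.
Additional duty on 0666.05.63 from Pelon: +36.6% ad valorem. Applied ad valorem rate = 36.6%.
Duty = €910,950.30 × 36.6% + 3,690 × €6.80 = €358,499.81.
Line 3 (3054.62.73, Orune, 3,401 kg, €519,536.76):
Base rate for 3054.62.73 is 12%.
Origin Orune is the FTA partner but 3054.62.73 is not on the preference list; base rate stands.
Duty = €519,536.76 × 12% = €62,344.41.
Total = €0.00 + €358,499.81 + €62,344.41 = €420,844.22.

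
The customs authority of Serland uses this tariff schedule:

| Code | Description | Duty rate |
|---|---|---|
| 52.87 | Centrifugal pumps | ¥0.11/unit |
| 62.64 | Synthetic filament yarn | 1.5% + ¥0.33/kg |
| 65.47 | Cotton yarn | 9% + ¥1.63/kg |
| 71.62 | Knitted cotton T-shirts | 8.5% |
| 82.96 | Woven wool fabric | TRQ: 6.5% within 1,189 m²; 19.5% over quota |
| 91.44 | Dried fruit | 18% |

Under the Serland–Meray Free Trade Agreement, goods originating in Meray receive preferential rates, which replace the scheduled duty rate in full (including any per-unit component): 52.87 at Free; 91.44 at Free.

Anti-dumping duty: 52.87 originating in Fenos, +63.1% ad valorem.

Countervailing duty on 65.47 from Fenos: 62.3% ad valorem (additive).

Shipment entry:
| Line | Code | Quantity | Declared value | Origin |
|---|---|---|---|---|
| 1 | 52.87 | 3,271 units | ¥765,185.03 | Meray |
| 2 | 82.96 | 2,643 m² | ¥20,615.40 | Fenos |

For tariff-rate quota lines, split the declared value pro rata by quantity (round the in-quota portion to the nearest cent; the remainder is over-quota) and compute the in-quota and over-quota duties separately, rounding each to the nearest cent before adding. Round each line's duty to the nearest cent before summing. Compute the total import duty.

Line 1 (52.87, Meray, 3,271 units, ¥765,185.03):
Base rate for 52.87 is ¥0.11/unit.
Origin Meray qualifies under the Serland–Meray agreement and 52.87 is covered: preferential rate Free applies instead.
The additional-duty order on 52.87 targets Fenos, not Meray; it does not apply.
Duty = ¥765,185.03 × 0% = ¥0.00.
Line 2 (82.96, Fenos, 2,643 m², ¥20,615.40):
Code 82.96 is under a tariff-rate quota (threshold 1,189 m²). In-quota: 1,189 m² at 6.5%; over-quota: 1,454 m² at 19.5%.
Pro-rata value split: in-quota = ¥20,615.40 × 1,189/2,643 = ¥9,274.20; over-quota = ¥20,615.40 − ¥9,274.20 = ¥11,341.20.
In-quota duty = ¥9,274.20 × 6.5% = ¥602.82. Over-quota duty = ¥11,341.20 × 19.5% = ¥2,211.53.
Line duty = ¥602.82 + ¥2,211.53 = ¥2,814.35.
Total = ¥0.00 + ¥2,814.35 = ¥2,814.35.

¥2,814.35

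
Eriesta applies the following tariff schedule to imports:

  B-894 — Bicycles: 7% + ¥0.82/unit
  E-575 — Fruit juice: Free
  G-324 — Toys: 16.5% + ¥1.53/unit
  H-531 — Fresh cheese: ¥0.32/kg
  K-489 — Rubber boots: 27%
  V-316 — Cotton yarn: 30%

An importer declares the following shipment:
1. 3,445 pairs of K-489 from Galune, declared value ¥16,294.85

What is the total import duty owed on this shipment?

¥4,399.61

Line 1 (K-489, Galune, 3,445 pairs, ¥16,294.85):
Base rate for K-489 is 27%.
Duty = ¥16,294.85 × 27% = ¥4,399.61.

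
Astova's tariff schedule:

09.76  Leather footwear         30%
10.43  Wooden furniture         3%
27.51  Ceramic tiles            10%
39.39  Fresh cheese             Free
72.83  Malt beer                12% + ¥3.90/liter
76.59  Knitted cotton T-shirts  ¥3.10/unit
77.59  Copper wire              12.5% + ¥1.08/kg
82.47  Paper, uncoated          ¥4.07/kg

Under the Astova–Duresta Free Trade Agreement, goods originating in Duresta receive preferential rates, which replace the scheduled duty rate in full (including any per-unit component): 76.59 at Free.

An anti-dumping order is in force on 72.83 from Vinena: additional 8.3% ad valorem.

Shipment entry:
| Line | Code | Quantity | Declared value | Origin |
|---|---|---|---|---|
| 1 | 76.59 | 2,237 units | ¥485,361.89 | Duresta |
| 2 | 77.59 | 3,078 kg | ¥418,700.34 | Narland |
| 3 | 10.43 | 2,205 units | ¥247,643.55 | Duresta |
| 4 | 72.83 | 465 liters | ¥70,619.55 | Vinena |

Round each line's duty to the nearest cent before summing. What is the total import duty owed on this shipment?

Line 1 (76.59, Duresta, 2,237 units, ¥485,361.89):
Base rate for 76.59 is ¥3.10/unit.
Origin Duresta qualifies under the Astova–Duresta agreement and 76.59 is covered: preferential rate Free applies instead.
Duty = ¥485,361.89 × 0% = ¥0.00.
Line 2 (77.59, Narland, 3,078 kg, ¥418,700.34):
Base rate for 77.59 is 12.5% + ¥1.08/kg.
Duty = ¥418,700.34 × 12.5% + 3,078 × ¥1.08 = ¥55,661.78.
Line 3 (10.43, Duresta, 2,205 units, ¥247,643.55):
Base rate for 10.43 is 3%.
Origin Duresta is the FTA partner but 10.43 is not on the preference list; base rate stands.
Duty = ¥247,643.55 × 3% = ¥7,429.31.
Line 4 (72.83, Vinena, 465 liters, ¥70,619.55):
Base rate for 72.83 is 12% + ¥3.90/liter.
Additional duty on 72.83 from Vinena: +8.3%. Applied ad valorem rate: 12% + 8.3% = 20.3%.
Duty = ¥70,619.55 × 20.3% + 465 × ¥3.90 = ¥16,149.27.
Total = ¥0.00 + ¥55,661.78 + ¥7,429.31 + ¥16,149.27 = ¥79,240.36.

¥79,240.36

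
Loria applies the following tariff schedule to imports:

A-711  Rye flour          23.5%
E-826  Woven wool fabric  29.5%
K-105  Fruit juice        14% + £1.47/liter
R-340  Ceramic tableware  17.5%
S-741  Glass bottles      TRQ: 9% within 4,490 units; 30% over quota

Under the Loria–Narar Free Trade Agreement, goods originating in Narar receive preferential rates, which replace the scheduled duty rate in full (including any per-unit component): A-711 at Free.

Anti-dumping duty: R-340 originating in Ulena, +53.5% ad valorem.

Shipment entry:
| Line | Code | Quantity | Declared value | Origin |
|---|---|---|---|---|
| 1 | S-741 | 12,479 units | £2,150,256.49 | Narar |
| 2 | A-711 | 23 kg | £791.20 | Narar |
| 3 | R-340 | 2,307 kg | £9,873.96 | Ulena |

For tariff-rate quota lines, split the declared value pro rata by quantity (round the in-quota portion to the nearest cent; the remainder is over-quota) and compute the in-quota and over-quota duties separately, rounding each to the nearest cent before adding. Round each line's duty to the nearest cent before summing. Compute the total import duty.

Line 1 (S-741, Narar, 12,479 units, £2,150,256.49):
Code S-741 is under a tariff-rate quota (threshold 4,490 units). In-quota: 4,490 units at 9%; over-quota: 7,989 units at 30%.
Pro-rata value split: in-quota = £2,150,256.49 × 4,490/12,479 = £773,671.90; over-quota = £2,150,256.49 − £773,671.90 = £1,376,584.59.
In-quota duty = £773,671.90 × 9% = £69,630.47. Over-quota duty = £1,376,584.59 × 30% = £412,975.38.
Line duty = £69,630.47 + £412,975.38 = £482,605.85.
Line 2 (A-711, Narar, 23 kg, £791.20):
Base rate for A-711 is 23.5%.
Origin Narar qualifies under the Loria–Narar agreement and A-711 is covered: preferential rate Free applies instead.
Duty = £791.20 × 0% = £0.00.
Line 3 (R-340, Ulena, 2,307 kg, £9,873.96):
Base rate for R-340 is 17.5%.
Additional duty on R-340 from Ulena: +53.5%. Applied ad valorem rate: 17.5% + 53.5% = 71%.
Duty = £9,873.96 × 71% = £7,010.51.
Total = £482,605.85 + £0.00 + £7,010.51 = £489,616.36.

£489,616.36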